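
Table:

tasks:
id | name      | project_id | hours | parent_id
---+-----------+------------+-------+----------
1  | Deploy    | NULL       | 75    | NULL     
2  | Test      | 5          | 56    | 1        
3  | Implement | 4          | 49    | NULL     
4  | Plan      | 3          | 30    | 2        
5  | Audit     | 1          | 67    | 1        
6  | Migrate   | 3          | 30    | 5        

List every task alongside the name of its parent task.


This is a self-join: tasks is joined to a second copy of itself, matching each row's parent_id to another row's id. Use LEFT JOIN so rows with parent_id=NULL are kept.
  - task 1 (Deploy): parent_id=NULL -> NULL
  - task 2 (Test): parent_id=1 -> Deploy
  - task 3 (Implement): parent_id=NULL -> NULL
  - task 4 (Plan): parent_id=2 -> Test
  - task 5 (Audit): parent_id=1 -> Deploy
  - task 6 (Migrate): parent_id=5 -> Audit

SQL:
SELECT a.name AS item, b.name AS parent
FROM tasks a
LEFT JOIN tasks b ON a.parent_id = b.id

Result:
item      | parent
----------+-------
Deploy    | NULL  
Test      | Deploy
Implement | NULL  
Plan      | Test  
Audit     | Deploy
Migrate   | Audit 


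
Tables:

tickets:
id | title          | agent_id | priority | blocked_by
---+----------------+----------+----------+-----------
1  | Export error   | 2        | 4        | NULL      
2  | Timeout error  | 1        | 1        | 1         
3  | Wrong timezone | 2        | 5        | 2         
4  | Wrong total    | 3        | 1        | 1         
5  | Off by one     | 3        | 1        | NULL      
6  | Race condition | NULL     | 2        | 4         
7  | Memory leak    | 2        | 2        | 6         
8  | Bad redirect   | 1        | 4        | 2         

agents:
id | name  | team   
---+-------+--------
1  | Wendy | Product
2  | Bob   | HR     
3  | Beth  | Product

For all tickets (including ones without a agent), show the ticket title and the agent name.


LEFT JOIN keeps every row from tickets (the left table); where agent_id has no match in agents, the agent columns become NULL. Walk through each ticket:
  - ticket 1 (Export error): agent_id=2 -> matches Bob
  - ticket 2 (Timeout error): agent_id=1 -> matches Wendy
  - ticket 3 (Wrong timezone): agent_id=2 -> matches Bob
  - ticket 4 (Wrong total): agent_id=3 -> matches Beth
  - ticket 5 (Off by one): agent_id=3 -> matches Beth
  - ticket 6 (Race condition): agent_id=NULL, no match -> kept with NULL
  - ticket 7 (Memory leak): agent_id=2 -> matches Bob
  - ticket 8 (Bad redirect): agent_id=1 -> matches Wendy
All 8 rows appear; 1 has NULL agent.

SQL:
SELECT a.title, b.name AS agent
FROM tickets a
LEFT JOIN agents b ON a.agent_id = b.id

Result:
title          | agent
---------------+------
Export error   | Bob  
Timeout error  | Wendy
Wrong timezone | Bob  
Wrong total    | Beth 
Off by one     | Beth 
Race condition | NULL 
Memory leak    | Bob  
Bad redirect   | Wendy


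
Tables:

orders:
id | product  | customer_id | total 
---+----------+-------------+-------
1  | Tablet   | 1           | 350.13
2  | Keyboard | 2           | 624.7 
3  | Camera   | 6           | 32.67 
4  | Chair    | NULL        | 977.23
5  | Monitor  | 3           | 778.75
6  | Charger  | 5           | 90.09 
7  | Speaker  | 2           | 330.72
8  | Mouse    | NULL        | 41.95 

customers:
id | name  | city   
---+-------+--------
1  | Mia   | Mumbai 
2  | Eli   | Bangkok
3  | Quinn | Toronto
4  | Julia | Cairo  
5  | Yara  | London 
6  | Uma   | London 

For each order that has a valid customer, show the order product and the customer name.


INNER JOIN keeps only orders rows whose customer_id matches an id in customers. Walk through each order:
  - order 1 (Tablet): customer_id=1 -> matches Mia
  - order 2 (Keyboard): customer_id=2 -> matches Eli
  - order 3 (Camera): customer_id=6 -> matches Uma
  - order 4 (Chair): customer_id=NULL, no match -> dropped
  - order 5 (Monitor): customer_id=3 -> matches Quinn
  - order 6 (Charger): customer_id=5 -> matches Yara
  - order 7 (Speaker): customer_id=2 -> matches Eli
  - order 8 (Mouse): customer_id=NULL, no match -> dropped
So 2 of 8 rows are dropped.

SQL:
SELECT a.product, b.name AS customer
FROM orders a
INNER JOIN customers b ON a.customer_id = b.id

Result:
product  | customer
---------+---------
Tablet   | Mia     
Keyboard | Eli     
Camera   | Uma     
Monitor  | Quinn   
Charger  | Yara    
Speaker  | Eli     


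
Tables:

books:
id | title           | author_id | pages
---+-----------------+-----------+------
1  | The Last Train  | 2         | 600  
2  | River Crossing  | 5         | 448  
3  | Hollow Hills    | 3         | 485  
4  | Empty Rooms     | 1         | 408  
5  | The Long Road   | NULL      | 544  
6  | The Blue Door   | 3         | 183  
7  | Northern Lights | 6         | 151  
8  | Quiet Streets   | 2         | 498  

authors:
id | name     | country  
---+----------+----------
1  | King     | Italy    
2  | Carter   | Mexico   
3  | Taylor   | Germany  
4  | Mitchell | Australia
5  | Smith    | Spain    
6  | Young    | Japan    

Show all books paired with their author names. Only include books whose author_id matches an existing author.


INNER JOIN keeps only books rows whose author_id matches an id in authors. Walk through each book:
  - book 1 (The Last Train): author_id=2 -> matches Carter
  - book 2 (River Crossing): author_id=5 -> matches Smith
  - book 3 (Hollow Hills): author_id=3 -> matches Taylor
  - book 4 (Empty Rooms): author_id=1 -> matches King
  - book 5 (The Long Road): author_id=NULL, no match -> dropped
  - book 6 (The Blue Door): author_id=3 -> matches Taylor
  - book 7 (Northern Lights): author_id=6 -> matches Young
  - book 8 (Quiet Streets): author_id=2 -> matches Carter
So 1 of 8 rows is dropped.

SQL:
SELECT a.title, b.name AS author
FROM books a
INNER JOIN authors b ON a.author_id = b.id

Result:
title           | author
----------------+-------
The Last Train  | Carter
River Crossing  | Smith 
Hollow Hills    | Taylor
Empty Rooms     | King  
The Blue Door   | Taylor
Northern Lights | Young 
Quiet Streets   | Carter


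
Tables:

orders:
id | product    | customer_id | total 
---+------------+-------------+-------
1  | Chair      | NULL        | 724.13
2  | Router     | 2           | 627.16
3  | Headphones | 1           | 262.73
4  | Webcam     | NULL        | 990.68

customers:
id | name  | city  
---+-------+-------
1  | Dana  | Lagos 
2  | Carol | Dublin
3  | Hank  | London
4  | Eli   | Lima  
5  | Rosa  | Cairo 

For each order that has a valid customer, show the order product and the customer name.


INNER JOIN keeps only orders rows whose customer_id matches an id in customers. Walk through each order:
  - order 1 (Chair): customer_id=NULL, no match -> dropped
  - order 2 (Router): customer_id=2 -> matches Carol
  - order 3 (Headphones): customer_id=1 -> matches Dana
  - order 4 (Webcam): customer_id=NULL, no match -> dropped
So 2 of 4 rows are dropped.

SQL:
SELECT a.product, b.name AS customer
FROM orders a
INNER JOIN customers b ON a.customer_id = b.id

Result:
product    | customer
-----------+---------
Router     | Carol   
Headphones | Dana    


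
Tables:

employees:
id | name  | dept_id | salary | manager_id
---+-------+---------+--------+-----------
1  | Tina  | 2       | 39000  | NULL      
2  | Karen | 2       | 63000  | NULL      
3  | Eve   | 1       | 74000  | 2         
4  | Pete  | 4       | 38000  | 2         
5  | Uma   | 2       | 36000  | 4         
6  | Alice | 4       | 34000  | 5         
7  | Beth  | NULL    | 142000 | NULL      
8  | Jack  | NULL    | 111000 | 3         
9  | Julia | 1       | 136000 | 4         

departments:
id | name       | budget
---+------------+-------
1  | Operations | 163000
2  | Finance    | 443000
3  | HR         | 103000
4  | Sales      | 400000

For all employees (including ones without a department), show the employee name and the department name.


LEFT JOIN keeps every row from employees (the left table); where dept_id has no match in departments, the department columns become NULL. Walk through each employee:
  - employee 1 (Tina): dept_id=2 -> matches Finance
  - employee 2 (Karen): dept_id=2 -> matches Finance
  - employee 3 (Eve): dept_id=1 -> matches Operations
  - employee 4 (Pete): dept_id=4 -> matches Sales
  - employee 5 (Uma): dept_id=2 -> matches Finance
  - employee 6 (Alice): dept_id=4 -> matches Sales
  - employee 7 (Beth): dept_id=NULL, no match -> kept with NULL
  - employee 8 (Jack): dept_id=NULL, no match -> kept with NULL
  - employee 9 (Julia): dept_id=1 -> matches Operations
All 9 rows appear; 2 have NULL department.

SQL:
SELECT a.name, b.name AS department
FROM employees a
LEFT JOIN departments b ON a.dept_id = b.id

Result:
name  | department
------+-----------
Tina  | Finance   
Karen | Finance   
Eve   | Operations
Pete  | Sales     
Uma   | Finance   
Alice | Sales     
Beth  | NULL      
Jack  | NULL      
Julia | Operations


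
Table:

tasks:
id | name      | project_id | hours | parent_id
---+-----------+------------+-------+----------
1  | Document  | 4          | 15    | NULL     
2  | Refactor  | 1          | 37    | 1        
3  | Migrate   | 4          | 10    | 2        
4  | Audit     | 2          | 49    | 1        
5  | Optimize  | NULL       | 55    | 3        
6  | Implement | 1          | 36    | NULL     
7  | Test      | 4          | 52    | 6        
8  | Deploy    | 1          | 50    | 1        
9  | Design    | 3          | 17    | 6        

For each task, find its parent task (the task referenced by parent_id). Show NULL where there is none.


This is a self-join: tasks is joined to a second copy of itself, matching each row's parent_id to another row's id. Use LEFT JOIN so rows with parent_id=NULL are kept.
  - task 1 (Document): parent_id=NULL -> NULL
  - task 2 (Refactor): parent_id=1 -> Document
  - task 3 (Migrate): parent_id=2 -> Refactor
  - task 4 (Audit): parent_id=1 -> Document
  - task 5 (Optimize): parent_id=3 -> Migrate
  - task 6 (Implement): parent_id=NULL -> NULL
  - task 7 (Test): parent_id=6 -> Implement
  - task 8 (Deploy): parent_id=1 -> Document
  - task 9 (Design): parent_id=6 -> Implement

SQL:
SELECT a.name AS item, b.name AS parent
FROM tasks a
LEFT JOIN tasks b ON a.parent_id = b.id

Result:
item      | parent   
----------+----------
Document  | NULL     
Refactor  | Document 
Migrate   | Refactor 
Audit     | Document 
Optimize  | Migrate  
Implement | NULL     
Test      | Implement
Deploy    | Document 
Design    | Implement


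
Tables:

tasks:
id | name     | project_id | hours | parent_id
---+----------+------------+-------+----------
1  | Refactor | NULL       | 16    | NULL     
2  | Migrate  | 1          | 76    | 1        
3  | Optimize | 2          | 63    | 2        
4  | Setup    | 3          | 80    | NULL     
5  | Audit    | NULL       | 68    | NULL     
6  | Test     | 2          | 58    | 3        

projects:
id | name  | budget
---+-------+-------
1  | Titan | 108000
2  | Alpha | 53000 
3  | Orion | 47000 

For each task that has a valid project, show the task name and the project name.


INNER JOIN keeps only tasks rows whose project_id matches an id in projects. Walk through each task:
  - task 1 (Refactor): project_id=NULL, no match -> dropped
  - task 2 (Migrate): project_id=1 -> matches Titan
  - task 3 (Optimize): project_id=2 -> matches Alpha
  - task 4 (Setup): project_id=3 -> matches Orion
  - task 5 (Audit): project_id=NULL, no match -> dropped
  - task 6 (Test): project_id=2 -> matches Alpha
So 2 of 6 rows are dropped.

SQL:
SELECT a.name, b.name AS project
FROM tasks a
INNER JOIN projects b ON a.project_id = b.id

Result:
name     | project
---------+--------
Migrate  | Titan  
Optimize | Alpha  
Setup    | Orion  
Test     | Alpha  


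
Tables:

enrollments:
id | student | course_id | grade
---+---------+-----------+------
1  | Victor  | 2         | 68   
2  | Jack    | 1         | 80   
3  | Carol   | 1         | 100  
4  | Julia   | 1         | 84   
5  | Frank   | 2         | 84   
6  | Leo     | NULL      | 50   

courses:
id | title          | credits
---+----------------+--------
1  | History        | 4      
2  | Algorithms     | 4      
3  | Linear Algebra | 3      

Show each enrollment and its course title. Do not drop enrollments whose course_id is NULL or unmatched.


LEFT JOIN keeps every row from enrollments (the left table); where course_id has no match in courses, the course columns become NULL. Walk through each enrollment:
  - enrollment 1 (Victor): course_id=2 -> matches Algorithms
  - enrollment 2 (Jack): course_id=1 -> matches History
  - enrollment 3 (Carol): course_id=1 -> matches History
  - enrollment 4 (Julia): course_id=1 -> matches History
  - enrollment 5 (Frank): course_id=2 -> matches Algorithms
  - enrollment 6 (Leo): course_id=NULL, no match -> kept with NULL
All 6 rows appear; 1 has NULL course.

SQL:
SELECT a.student, b.title AS course
FROM enrollments a
LEFT JOIN courses b ON a.course_id = b.id

Result:
student | course    
--------+-----------
Victor  | Algorithms
Jack    | History   
Carol   | History   
Julia   | History   
Frank   | Algorithms
Leo     | NULL      


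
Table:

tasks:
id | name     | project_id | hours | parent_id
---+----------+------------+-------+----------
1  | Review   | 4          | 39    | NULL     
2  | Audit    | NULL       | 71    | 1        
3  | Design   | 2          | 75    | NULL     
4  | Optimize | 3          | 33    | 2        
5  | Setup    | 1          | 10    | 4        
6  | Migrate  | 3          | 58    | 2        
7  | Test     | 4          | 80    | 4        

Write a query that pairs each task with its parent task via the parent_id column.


This is a self-join: tasks is joined to a second copy of itself, matching each row's parent_id to another row's id. Use LEFT JOIN so rows with parent_id=NULL are kept.
  - task 1 (Review): parent_id=NULL -> NULL
  - task 2 (Audit): parent_id=1 -> Review
  - task 3 (Design): parent_id=NULL -> NULL
  - task 4 (Optimize): parent_id=2 -> Audit
  - task 5 (Setup): parent_id=4 -> Optimize
  - task 6 (Migrate): parent_id=2 -> Audit
  - task 7 (Test): parent_id=4 -> Optimize

SQL:
SELECT a.name AS item, b.name AS parent
FROM tasks a
LEFT JOIN tasks b ON a.parent_id = b.id

Result:
item     | parent  
---------+---------
Review   | NULL    
Audit    | Review  
Design   | NULL    
Optimize | Audit   
Setup    | Optimize
Migrate  | Audit   
Test     | Optimize


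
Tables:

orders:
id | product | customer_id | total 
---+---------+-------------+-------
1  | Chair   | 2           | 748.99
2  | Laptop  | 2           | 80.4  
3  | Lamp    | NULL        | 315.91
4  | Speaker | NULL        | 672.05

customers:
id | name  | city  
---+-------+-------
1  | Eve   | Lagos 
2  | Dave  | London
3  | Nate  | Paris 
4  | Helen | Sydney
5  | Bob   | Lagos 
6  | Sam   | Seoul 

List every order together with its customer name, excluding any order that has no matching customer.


INNER JOIN keeps only orders rows whose customer_id matches an id in customers. Walk through each order:
  - order 1 (Chair): customer_id=2 -> matches Dave
  - order 2 (Laptop): customer_id=2 -> matches Dave
  - order 3 (Lamp): customer_id=NULL, no match -> dropped
  - order 4 (Speaker): customer_id=NULL, no match -> dropped
So 2 of 4 rows are dropped.

SQL:
SELECT a.product, b.name AS customer
FROM orders a
INNER JOIN customers b ON a.customer_id = b.id

Result:
product | customer
--------+---------
Chair   | Dave    
Laptop  | Dave    


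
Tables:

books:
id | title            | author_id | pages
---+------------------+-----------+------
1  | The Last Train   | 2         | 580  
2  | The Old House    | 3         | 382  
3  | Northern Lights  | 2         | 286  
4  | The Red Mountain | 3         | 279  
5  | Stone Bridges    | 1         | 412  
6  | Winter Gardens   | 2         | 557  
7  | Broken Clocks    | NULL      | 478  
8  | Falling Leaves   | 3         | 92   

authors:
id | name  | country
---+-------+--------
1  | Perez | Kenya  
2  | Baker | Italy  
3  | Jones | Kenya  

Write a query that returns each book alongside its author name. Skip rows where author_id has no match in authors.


INNER JOIN keeps only books rows whose author_id matches an id in authors. Walk through each book:
  - book 1 (The Last Train): author_id=2 -> matches Baker
  - book 2 (The Old House): author_id=3 -> matches Jones
  - book 3 (Northern Lights): author_id=2 -> matches Baker
  - book 4 (The Red Mountain): author_id=3 -> matches Jones
  - book 5 (Stone Bridges): author_id=1 -> matches Perez
  - book 6 (Winter Gardens): author_id=2 -> matches Baker
  - book 7 (Broken Clocks): author_id=NULL, no match -> dropped
  - book 8 (Falling Leaves): author_id=3 -> matches Jones
So 1 of 8 rows is dropped.

SQL:
SELECT a.title, b.name AS author
FROM books a
INNER JOIN authors b ON a.author_id = b.id

Result:
title            | author
-----------------+-------
The Last Train   | Baker 
The Old House    | Jones 
Northern Lights  | Baker 
The Red Mountain | Jones 
Stone Bridges    | Perez 
Winter Gardens   | Baker 
Falling Leaves   | Jones 


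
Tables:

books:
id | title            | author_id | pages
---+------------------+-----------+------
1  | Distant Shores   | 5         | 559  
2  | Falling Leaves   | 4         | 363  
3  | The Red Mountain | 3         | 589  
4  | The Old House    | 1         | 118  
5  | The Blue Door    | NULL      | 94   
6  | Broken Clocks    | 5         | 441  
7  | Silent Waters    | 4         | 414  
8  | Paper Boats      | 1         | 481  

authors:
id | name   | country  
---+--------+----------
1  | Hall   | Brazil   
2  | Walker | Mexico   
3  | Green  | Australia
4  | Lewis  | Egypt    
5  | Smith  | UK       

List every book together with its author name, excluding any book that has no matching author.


INNER JOIN keeps only books rows whose author_id matches an id in authors. Walk through each book:
  - book 1 (Distant Shores): author_id=5 -> matches Smith
  - book 2 (Falling Leaves): author_id=4 -> matches Lewis
  - book 3 (The Red Mountain): author_id=3 -> matches Green
  - book 4 (The Old House): author_id=1 -> matches Hall
  - book 5 (The Blue Door): author_id=NULL, no match -> dropped
  - book 6 (Broken Clocks): author_id=5 -> matches Smith
  - book 7 (Silent Waters): author_id=4 -> matches Lewis
  - book 8 (Paper Boats): author_id=1 -> matches Hall
So 1 of 8 rows is dropped.

SQL:
SELECT a.title, b.name AS author
FROM books a
INNER JOIN authors b ON a.author_id = b.id

Result:
title            | author
-----------------+-------
Distant Shores   | Smith 
Falling Leaves   | Lewis 
The Red Mountain | Green 
The Old House    | Hall  
Broken Clocks    | Smith 
Silent Waters    | Lewis 
Paper Boats      | Hall  


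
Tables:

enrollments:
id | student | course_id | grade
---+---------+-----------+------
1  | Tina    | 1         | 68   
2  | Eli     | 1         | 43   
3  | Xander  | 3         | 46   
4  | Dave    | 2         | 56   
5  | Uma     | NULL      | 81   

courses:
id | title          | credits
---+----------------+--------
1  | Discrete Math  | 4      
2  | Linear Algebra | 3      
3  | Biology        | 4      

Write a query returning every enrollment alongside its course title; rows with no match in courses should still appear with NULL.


LEFT JOIN keeps every row from enrollments (the left table); where course_id has no match in courses, the course columns become NULL. Walk through each enrollment:
  - enrollment 1 (Tina): course_id=1 -> matches Discrete Math
  - enrollment 2 (Eli): course_id=1 -> matches Discrete Math
  - enrollment 3 (Xander): course_id=3 -> matches Biology
  - enrollment 4 (Dave): course_id=2 -> matches Linear Algebra
  - enrollment 5 (Uma): course_id=NULL, no match -> kept with NULL
All 5 rows appear; 1 has NULL course.

SQL:
SELECT a.student, b.title AS course
FROM enrollments a
LEFT JOIN courses b ON a.course_id = b.id

Result:
student | course        
--------+---------------
Tina    | Discrete Math 
Eli     | Discrete Math 
Xander  | Biology       
Dave    | Linear Algebra
Uma     | NULL          


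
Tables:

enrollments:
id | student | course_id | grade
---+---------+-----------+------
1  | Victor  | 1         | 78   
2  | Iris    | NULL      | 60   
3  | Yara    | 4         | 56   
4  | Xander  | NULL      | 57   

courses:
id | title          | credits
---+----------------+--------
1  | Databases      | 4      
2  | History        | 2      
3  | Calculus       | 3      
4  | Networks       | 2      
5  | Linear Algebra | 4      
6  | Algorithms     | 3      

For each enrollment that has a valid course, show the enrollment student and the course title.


INNER JOIN keeps only enrollments rows whose course_id matches an id in courses. Walk through each enrollment:
  - enrollment 1 (Victor): course_id=1 -> matches Databases
  - enrollment 2 (Iris): course_id=NULL, no match -> dropped
  - enrollment 3 (Yara): course_id=4 -> matches Networks
  - enrollment 4 (Xander): course_id=NULL, no match -> dropped
So 2 of 4 rows are dropped.

SQL:
SELECT a.student, b.title AS course
FROM enrollments a
INNER JOIN courses b ON a.course_id = b.id

Result:
student | course   
--------+----------
Victor  | Databases
Yara    | Networks 


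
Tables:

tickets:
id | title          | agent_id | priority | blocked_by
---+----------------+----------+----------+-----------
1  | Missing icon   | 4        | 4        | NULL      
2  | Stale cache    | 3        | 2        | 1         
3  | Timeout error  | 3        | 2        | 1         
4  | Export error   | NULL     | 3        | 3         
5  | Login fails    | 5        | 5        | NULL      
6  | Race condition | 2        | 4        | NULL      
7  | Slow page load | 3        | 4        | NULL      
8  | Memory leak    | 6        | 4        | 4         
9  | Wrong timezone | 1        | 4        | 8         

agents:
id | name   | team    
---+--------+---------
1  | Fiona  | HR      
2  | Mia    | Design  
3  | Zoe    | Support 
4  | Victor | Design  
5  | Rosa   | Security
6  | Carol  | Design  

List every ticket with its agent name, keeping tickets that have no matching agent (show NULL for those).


LEFT JOIN keeps every row from tickets (the left table); where agent_id has no match in agents, the agent columns become NULL. Walk through each ticket:
  - ticket 1 (Missing icon): agent_id=4 -> matches Victor
  - ticket 2 (Stale cache): agent_id=3 -> matches Zoe
  - ticket 3 (Timeout error): agent_id=3 -> matches Zoe
  - ticket 4 (Export error): agent_id=NULL, no match -> kept with NULL
  - ticket 5 (Login fails): agent_id=5 -> matches Rosa
  - ticket 6 (Race condition): agent_id=2 -> matches Mia
  - ticket 7 (Slow page load): agent_id=3 -> matches Zoe
  - ticket 8 (Memory leak): agent_id=6 -> matches Carol
  - ticket 9 (Wrong timezone): agent_id=1 -> matches Fiona
All 9 rows appear; 1 has NULL agent.

SQL:
SELECT a.title, b.name AS agent
FROM tickets a
LEFT JOIN agents b ON a.agent_id = b.id

Result:
title          | agent 
---------------+-------
Missing icon   | Victor
Stale cache    | Zoe   
Timeout error  | Zoe   
Export error   | NULL  
Login fails    | Rosa  
Race condition | Mia   
Slow page load | Zoe   
Memory leak    | Carol 
Wrong timezone | Fiona 


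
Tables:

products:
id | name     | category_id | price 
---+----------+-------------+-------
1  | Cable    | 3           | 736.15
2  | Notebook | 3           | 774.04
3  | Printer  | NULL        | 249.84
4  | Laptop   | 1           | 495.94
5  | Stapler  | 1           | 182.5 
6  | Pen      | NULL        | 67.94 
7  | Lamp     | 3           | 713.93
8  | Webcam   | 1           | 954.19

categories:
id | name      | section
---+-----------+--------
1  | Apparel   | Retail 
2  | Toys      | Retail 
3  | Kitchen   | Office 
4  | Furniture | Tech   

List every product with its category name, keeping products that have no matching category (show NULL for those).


LEFT JOIN keeps every row from products (the left table); where category_id has no match in categories, the category columns become NULL. Walk through each product:
  - product 1 (Cable): category_id=3 -> matches Kitchen
  - product 2 (Notebook): category_id=3 -> matches Kitchen
  - product 3 (Printer): category_id=NULL, no match -> kept with NULL
  - product 4 (Laptop): category_id=1 -> matches Apparel
  - product 5 (Stapler): category_id=1 -> matches Apparel
  - product 6 (Pen): category_id=NULL, no match -> kept with NULL
  - product 7 (Lamp): category_id=3 -> matches Kitchen
  - product 8 (Webcam): category_id=1 -> matches Apparel
All 8 rows appear; 2 have NULL category.

SQL:
SELECT a.name, b.name AS category
FROM products a
LEFT JOIN categories b ON a.category_id = b.id

Result:
name     | category
---------+---------
Cable    | Kitchen 
Notebook | Kitchen 
Printer  | NULL    
Laptop   | Apparel 
Stapler  | Apparel 
Pen      | NULL    
Lamp     | Kitchen 
Webcam   | Apparel 


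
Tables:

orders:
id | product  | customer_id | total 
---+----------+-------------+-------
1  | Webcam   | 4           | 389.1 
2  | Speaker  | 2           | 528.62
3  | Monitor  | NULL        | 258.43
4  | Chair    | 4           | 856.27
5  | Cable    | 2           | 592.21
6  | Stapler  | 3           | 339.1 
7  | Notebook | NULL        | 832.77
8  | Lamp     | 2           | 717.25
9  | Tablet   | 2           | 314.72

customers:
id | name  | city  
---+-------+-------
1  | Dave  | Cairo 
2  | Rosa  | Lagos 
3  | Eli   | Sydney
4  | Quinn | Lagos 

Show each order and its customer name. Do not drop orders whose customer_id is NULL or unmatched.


LEFT JOIN keeps every row from orders (the left table); where customer_id has no match in customers, the customer columns become NULL. Walk through each order:
  - order 1 (Webcam): customer_id=4 -> matches Quinn
  - order 2 (Speaker): customer_id=2 -> matches Rosa
  - order 3 (Monitor): customer_id=NULL, no match -> kept with NULL
  - order 4 (Chair): customer_id=4 -> matches Quinn
  - order 5 (Cable): customer_id=2 -> matches Rosa
  - order 6 (Stapler): customer_id=3 -> matches Eli
  - order 7 (Notebook): customer_id=NULL, no match -> kept with NULL
  - order 8 (Lamp): customer_id=2 -> matches Rosa
  - order 9 (Tablet): customer_id=2 -> matches Rosa
All 9 rows appear; 2 have NULL customer.

SQL:
SELECT a.product, b.name AS customer
FROM orders a
LEFT JOIN customers b ON a.customer_id = b.id

Result:
product  | customer
---------+---------
Webcam   | Quinn   
Speaker  | Rosa    
Monitor  | NULL    
Chair    | Quinn   
Cable    | Rosa    
Stapler  | Eli     
Notebook | NULL    
Lamp     | Rosa    
Tablet   | Rosa    


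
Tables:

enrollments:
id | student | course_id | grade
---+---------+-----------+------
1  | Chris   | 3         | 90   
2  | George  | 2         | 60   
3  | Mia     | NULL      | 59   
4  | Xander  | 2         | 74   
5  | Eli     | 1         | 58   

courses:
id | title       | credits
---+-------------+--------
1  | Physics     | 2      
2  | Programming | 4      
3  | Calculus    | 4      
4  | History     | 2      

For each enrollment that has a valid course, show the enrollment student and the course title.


INNER JOIN keeps only enrollments rows whose course_id matches an id in courses. Walk through each enrollment:
  - enrollment 1 (Chris): course_id=3 -> matches Calculus
  - enrollment 2 (George): course_id=2 -> matches Programming
  - enrollment 3 (Mia): course_id=NULL, no match -> dropped
  - enrollment 4 (Xander): course_id=2 -> matches Programming
  - enrollment 5 (Eli): course_id=1 -> matches Physics
So 1 of 5 rows is dropped.

SQL:
SELECT a.student, b.title AS course
FROM enrollments a
INNER JOIN courses b ON a.course_id = b.id

Result:
student | course     
--------+------------
Chris   | Calculus   
George  | Programming
Xander  | Programming
Eli     | Physics    


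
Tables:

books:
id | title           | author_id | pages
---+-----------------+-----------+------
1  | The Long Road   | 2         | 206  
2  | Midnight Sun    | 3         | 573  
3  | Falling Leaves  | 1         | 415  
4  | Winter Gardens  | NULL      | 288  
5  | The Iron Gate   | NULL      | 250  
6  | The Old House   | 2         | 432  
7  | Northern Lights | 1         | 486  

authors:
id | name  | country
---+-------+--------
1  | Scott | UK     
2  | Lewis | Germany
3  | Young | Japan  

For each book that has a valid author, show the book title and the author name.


INNER JOIN keeps only books rows whose author_id matches an id in authors. Walk through each book:
  - book 1 (The Long Road): author_id=2 -> matches Lewis
  - book 2 (Midnight Sun): author_id=3 -> matches Young
  - book 3 (Falling Leaves): author_id=1 -> matches Scott
  - book 4 (Winter Gardens): author_id=NULL, no match -> dropped
  - book 5 (The Iron Gate): author_id=NULL, no match -> dropped
  - book 6 (The Old House): author_id=2 -> matches Lewis
  - book 7 (Northern Lights): author_id=1 -> matches Scott
So 2 of 7 rows are dropped.

SQL:
SELECT a.title, b.name AS author
FROM books a
INNER JOIN authors b ON a.author_id = b.id

Result:
title           | author
----------------+-------
The Long Road   | Lewis 
Midnight Sun    | Young 
Falling Leaves  | Scott 
The Old House   | Lewis 
Northern Lights | Scott 


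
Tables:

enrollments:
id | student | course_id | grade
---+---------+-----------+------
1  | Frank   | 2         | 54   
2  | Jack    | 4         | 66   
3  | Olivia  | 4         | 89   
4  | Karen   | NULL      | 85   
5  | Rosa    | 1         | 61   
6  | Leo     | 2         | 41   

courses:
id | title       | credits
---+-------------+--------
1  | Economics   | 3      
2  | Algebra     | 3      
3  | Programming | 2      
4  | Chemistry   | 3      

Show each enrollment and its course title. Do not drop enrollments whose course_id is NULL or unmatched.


LEFT JOIN keeps every row from enrollments (the left table); where course_id has no match in courses, the course columns become NULL. Walk through each enrollment:
  - enrollment 1 (Frank): course_id=2 -> matches Algebra
  - enrollment 2 (Jack): course_id=4 -> matches Chemistry
  - enrollment 3 (Olivia): course_id=4 -> matches Chemistry
  - enrollment 4 (Karen): course_id=NULL, no match -> kept with NULL
  - enrollment 5 (Rosa): course_id=1 -> matches Economics
  - enrollment 6 (Leo): course_id=2 -> matches Algebra
All 6 rows appear; 1 has NULL course.

SQL:
SELECT a.student, b.title AS course
FROM enrollments a
LEFT JOIN courses b ON a.course_id = b.id

Result:
student | course   
--------+----------
Frank   | Algebra  
Jack    | Chemistry
Olivia  | Chemistry
Karen   | NULL     
Rosa    | Economics
Leo     | Algebra  


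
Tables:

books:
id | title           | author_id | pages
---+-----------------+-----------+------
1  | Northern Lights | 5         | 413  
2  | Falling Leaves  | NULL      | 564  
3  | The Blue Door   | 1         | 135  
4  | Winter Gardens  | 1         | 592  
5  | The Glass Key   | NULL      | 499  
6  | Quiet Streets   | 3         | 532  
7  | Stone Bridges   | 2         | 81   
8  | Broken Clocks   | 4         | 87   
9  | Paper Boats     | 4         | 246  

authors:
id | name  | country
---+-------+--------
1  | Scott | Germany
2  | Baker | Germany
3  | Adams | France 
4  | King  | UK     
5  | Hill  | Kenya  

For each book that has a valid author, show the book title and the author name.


INNER JOIN keeps only books rows whose author_id matches an id in authors. Walk through each book:
  - book 1 (Northern Lights): author_id=5 -> matches Hill
  - book 2 (Falling Leaves): author_id=NULL, no match -> dropped
  - book 3 (The Blue Door): author_id=1 -> matches Scott
  - book 4 (Winter Gardens): author_id=1 -> matches Scott
  - book 5 (The Glass Key): author_id=NULL, no match -> dropped
  - book 6 (Quiet Streets): author_id=3 -> matches Adams
  - book 7 (Stone Bridges): author_id=2 -> matches Baker
  - book 8 (Broken Clocks): author_id=4 -> matches King
  - book 9 (Paper Boats): author_id=4 -> matches King
So 2 of 9 rows are dropped.

SQL:
SELECT a.title, b.name AS author
FROM books a
INNER JOIN authors b ON a.author_id = b.id

Result:
title           | author
----------------+-------
Northern Lights | Hill  
The Blue Door   | Scott 
Winter Gardens  | Scott 
Quiet Streets   | Adams 
Stone Bridges   | Baker 
Broken Clocks   | King  
Paper Boats     | King  


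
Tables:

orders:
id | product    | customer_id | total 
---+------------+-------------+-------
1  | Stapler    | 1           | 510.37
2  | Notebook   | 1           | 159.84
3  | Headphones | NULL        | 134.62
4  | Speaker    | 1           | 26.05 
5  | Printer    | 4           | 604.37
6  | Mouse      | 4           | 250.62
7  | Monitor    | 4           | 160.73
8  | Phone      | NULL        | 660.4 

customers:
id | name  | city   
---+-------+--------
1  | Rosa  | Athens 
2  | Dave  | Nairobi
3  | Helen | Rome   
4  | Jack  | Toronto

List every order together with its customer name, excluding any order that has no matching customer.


INNER JOIN keeps only orders rows whose customer_id matches an id in customers. Walk through each order:
  - order 1 (Stapler): customer_id=1 -> matches Rosa
  - order 2 (Notebook): customer_id=1 -> matches Rosa
  - order 3 (Headphones): customer_id=NULL, no match -> dropped
  - order 4 (Speaker): customer_id=1 -> matches Rosa
  - order 5 (Printer): customer_id=4 -> matches Jack
  - order 6 (Mouse): customer_id=4 -> matches Jack
  - order 7 (Monitor): customer_id=4 -> matches Jack
  - order 8 (Phone): customer_id=NULL, no match -> dropped
So 2 of 8 rows are dropped.

SQL:
SELECT a.product, b.name AS customer
FROM orders a
INNER JOIN customers b ON a.customer_id = b.id

Result:
product  | customer
---------+---------
Stapler  | Rosa    
Notebook | Rosa    
Speaker  | Rosa    
Printer  | Jack    
Mouse    | Jack    
Monitor  | Jack    


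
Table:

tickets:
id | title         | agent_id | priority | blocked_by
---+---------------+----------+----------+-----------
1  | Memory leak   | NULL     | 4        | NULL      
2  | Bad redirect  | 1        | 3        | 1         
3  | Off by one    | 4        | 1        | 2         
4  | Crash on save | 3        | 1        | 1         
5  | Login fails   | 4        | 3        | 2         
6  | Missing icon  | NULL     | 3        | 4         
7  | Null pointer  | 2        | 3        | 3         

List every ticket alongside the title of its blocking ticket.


This is a self-join: tickets is joined to a second copy of itself, matching each row's blocked_by to another row's id. Use LEFT JOIN so rows with blocked_by=NULL are kept.
  - ticket 1 (Memory leak): blocked_by=NULL -> NULL
  - ticket 2 (Bad redirect): blocked_by=1 -> Memory leak
  - ticket 3 (Off by one): blocked_by=2 -> Bad redirect
  - ticket 4 (Crash on save): blocked_by=1 -> Memory leak
  - ticket 5 (Login fails): blocked_by=2 -> Bad redirect
  - ticket 6 (Missing icon): blocked_by=4 -> Crash on save
  - ticket 7 (Null pointer): blocked_by=3 -> Off by one

SQL:
SELECT a.title AS item, b.title AS blocked_by
FROM tickets a
LEFT JOIN tickets b ON a.blocked_by = b.id

Result:
item          | blocked_by   
--------------+--------------
Memory leak   | NULL         
Bad redirect  | Memory leak  
Off by one    | Bad redirect 
Crash on save | Memory leak  
Login fails   | Bad redirect 
Missing icon  | Crash on save
Null pointer  | Off by one   


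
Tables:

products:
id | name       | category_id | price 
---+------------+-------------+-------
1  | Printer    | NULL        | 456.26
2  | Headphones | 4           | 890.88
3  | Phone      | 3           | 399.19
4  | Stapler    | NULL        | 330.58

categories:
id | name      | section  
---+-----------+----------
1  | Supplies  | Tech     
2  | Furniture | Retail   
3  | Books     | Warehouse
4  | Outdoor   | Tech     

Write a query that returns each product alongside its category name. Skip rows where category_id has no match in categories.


INNER JOIN keeps only products rows whose category_id matches an id in categories. Walk through each product:
  - product 1 (Printer): category_id=NULL, no match -> dropped
  - product 2 (Headphones): category_id=4 -> matches Outdoor
  - product 3 (Phone): category_id=3 -> matches Books
  - product 4 (Stapler): category_id=NULL, no match -> dropped
So 2 of 4 rows are dropped.

SQL:
SELECT a.name, b.name AS category
FROM products a
INNER JOIN categories b ON a.category_id = b.id

Result:
name       | category
-----------+---------
Headphones | Outdoor 
Phone      | Books   


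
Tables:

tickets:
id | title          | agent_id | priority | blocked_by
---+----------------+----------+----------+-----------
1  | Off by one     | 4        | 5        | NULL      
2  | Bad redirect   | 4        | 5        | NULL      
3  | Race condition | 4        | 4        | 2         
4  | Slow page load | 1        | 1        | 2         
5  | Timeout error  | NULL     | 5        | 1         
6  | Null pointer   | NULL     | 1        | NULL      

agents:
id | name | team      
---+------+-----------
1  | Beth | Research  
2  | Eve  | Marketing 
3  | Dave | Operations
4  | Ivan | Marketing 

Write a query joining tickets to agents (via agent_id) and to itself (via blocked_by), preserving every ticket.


Two LEFT JOINs from the same base table tickets: one to agents via agent_id, one to tickets itself via blocked_by. Both are LEFT so every ticket is preserved.
Match against agents:
  - ticket 1 (Off by one): agent_id=4 -> matches Ivan
  - ticket 2 (Bad redirect): agent_id=4 -> matches Ivan
  - ticket 3 (Race condition): agent_id=4 -> matches Ivan
  - ticket 4 (Slow page load): agent_id=1 -> matches Beth
  - ticket 5 (Timeout error): agent_id=NULL, no match -> kept with NULL
  - ticket 6 (Null pointer): agent_id=NULL, no match -> kept with NULL
Match against tickets (self):
  - ticket 1 (Off by one): blocked_by=NULL -> NULL
  - ticket 2 (Bad redirect): blocked_by=NULL -> NULL
  - ticket 3 (Race condition): blocked_by=2 -> Bad redirect
  - ticket 4 (Slow page load): blocked_by=2 -> Bad redirect
  - ticket 5 (Timeout error): blocked_by=1 -> Off by one
  - ticket 6 (Null pointer): blocked_by=NULL -> NULL

SQL:
SELECT a.title, b.name AS agent, c.title AS blocked_by
FROM tickets a
LEFT JOIN agents b ON a.agent_id = b.id
LEFT JOIN tickets c ON a.blocked_by = c.id

Result:
title          | agent | blocked_by  
---------------+-------+-------------
Off by one     | Ivan  | NULL        
Bad redirect   | Ivan  | NULL        
Race condition | Ivan  | Bad redirect
Slow page load | Beth  | Bad redirect
Timeout error  | NULL  | Off by one  
Null pointer   | NULL  | NULL        


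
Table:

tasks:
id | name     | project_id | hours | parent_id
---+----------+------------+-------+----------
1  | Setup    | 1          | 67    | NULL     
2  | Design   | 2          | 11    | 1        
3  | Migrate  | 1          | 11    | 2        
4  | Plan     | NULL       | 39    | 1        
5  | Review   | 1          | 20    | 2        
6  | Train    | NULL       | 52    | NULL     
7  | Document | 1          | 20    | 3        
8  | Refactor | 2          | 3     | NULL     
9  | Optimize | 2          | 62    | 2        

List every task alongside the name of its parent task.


This is a self-join: tasks is joined to a second copy of itself, matching each row's parent_id to another row's id. Use LEFT JOIN so rows with parent_id=NULL are kept.
  - task 1 (Setup): parent_id=NULL -> NULL
  - task 2 (Design): parent_id=1 -> Setup
  - task 3 (Migrate): parent_id=2 -> Design
  - task 4 (Plan): parent_id=1 -> Setup
  - task 5 (Review): parent_id=2 -> Design
  - task 6 (Train): parent_id=NULL -> NULL
  - task 7 (Document): parent_id=3 -> Migrate
  - task 8 (Refactor): parent_id=NULL -> NULL
  - task 9 (Optimize): parent_id=2 -> Design

SQL:
SELECT a.name AS item, b.name AS parent
FROM tasks a
LEFT JOIN tasks b ON a.parent_id = b.id

Result:
item     | parent 
---------+--------
Setup    | NULL   
Design   | Setup  
Migrate  | Design 
Plan     | Setup  
Review   | Design 
Train    | NULL   
Document | Migrate
Refactor | NULL   
Optimize | Design 


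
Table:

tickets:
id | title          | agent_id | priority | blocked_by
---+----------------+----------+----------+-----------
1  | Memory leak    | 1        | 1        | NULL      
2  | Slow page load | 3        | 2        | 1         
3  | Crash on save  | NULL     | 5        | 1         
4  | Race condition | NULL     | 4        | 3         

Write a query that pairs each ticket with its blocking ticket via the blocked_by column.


This is a self-join: tickets is joined to a second copy of itself, matching each row's blocked_by to another row's id. Use LEFT JOIN so rows with blocked_by=NULL are kept.
  - ticket 1 (Memory leak): blocked_by=NULL -> NULL
  - ticket 2 (Slow page load): blocked_by=1 -> Memory leak
  - ticket 3 (Crash on save): blocked_by=1 -> Memory leak
  - ticket 4 (Race condition): blocked_by=3 -> Crash on save

SQL:
SELECT a.title AS item, b.title AS blocked_by
FROM tickets a
LEFT JOIN tickets b ON a.blocked_by = b.id

Result:
item           | blocked_by   
---------------+--------------
Memory leak    | NULL         
Slow page load | Memory leak  
Crash on save  | Memory leak  
Race condition | Crash on save
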